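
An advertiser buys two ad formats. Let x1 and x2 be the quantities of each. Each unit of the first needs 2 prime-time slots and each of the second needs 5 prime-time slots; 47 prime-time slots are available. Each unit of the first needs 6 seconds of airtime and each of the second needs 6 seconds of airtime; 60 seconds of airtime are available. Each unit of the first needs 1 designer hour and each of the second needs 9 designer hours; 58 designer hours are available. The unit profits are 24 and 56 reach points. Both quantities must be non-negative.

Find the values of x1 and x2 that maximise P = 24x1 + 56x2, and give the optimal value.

Vertices and P = 24x1 + 56x2:
  (0, 0) → P = 0
  (0, 58/9) → P = 3248/9
  (10, 0) → P = 240
  (4, 6) → P = 432

The binding constraints are 6x1 + 6x2 = 60 and x1 + 9x2 = 58.
Solving simultaneously gives x1 = 4, x2 = 6.

x1 = 4, x2 = 6, maximum P = 432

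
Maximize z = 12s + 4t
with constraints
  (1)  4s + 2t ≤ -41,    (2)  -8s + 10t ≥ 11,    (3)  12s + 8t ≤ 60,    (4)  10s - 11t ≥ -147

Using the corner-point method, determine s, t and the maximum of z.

Extreme points and z = 12s + 4t:
  (-54/7, -71/14) → z = -790/7
  (-745/64, 89/32) → z = -2057/16
  (-1349/12, -533/6) → z = -5113/3

The binding constraints are 4s + 2t = -41 and -8s + 10t = 11.
Solving simultaneously gives s = -54/7, t = -71/14.

s = -54/7, t = -71/14, maximum z = -790/7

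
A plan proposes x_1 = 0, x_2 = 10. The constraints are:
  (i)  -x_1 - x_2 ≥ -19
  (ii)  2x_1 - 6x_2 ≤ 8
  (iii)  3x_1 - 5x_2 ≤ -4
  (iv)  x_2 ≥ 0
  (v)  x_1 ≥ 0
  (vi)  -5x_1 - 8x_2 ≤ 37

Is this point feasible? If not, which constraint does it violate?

(i): -10 ≥ -19 ✓
(ii): -60 ≤ 8 ✓
(iii): -50 ≤ -4 ✓
(iv): 10 ≥ 0 ✓
(v): 0 ≥ 0 ✓
(vi): -80 ≤ 37 ✓

feasible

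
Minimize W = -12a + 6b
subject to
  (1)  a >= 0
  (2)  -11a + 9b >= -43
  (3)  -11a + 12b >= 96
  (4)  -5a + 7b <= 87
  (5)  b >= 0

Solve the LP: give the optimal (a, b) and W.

a = 372/17, b = 477/17, minimum W = -1602/17

Feasible corners and W = -12a + 6b:
  (0, 8) → W = 48
  (0, 87/7) → W = 522/7
  (372/17, 477/17) → W = -1602/17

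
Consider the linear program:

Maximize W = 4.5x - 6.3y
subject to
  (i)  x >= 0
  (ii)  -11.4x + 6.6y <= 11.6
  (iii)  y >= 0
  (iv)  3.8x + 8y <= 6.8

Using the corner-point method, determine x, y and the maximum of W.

x = 34/19, y = 0, maximum W = 153/19

Extreme points and W = 4.5x - 6.3y:
  (0, 0) → W = 0
  (0, 17/20) → W = -1071/200
  (34/19, 0) → W = 153/19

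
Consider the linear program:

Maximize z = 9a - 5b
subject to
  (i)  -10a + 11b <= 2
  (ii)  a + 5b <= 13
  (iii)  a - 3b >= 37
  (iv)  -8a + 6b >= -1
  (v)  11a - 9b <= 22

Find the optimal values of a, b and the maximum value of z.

Feasible corners and z = 9a - 5b:
  (-413/19, -372/19) → z = -1857/19
  (-73/6, -295/18) → z = -248/9
  (-41/2, -55/2) → z = -47
The feasible region is unbounded (it extends along (-11, -10), (-9, -11)), but z strictly decreases along every unbounded feasible direction, so there is no improving ray and the maximum is attained at a vertex.

a = -73/6, b = -295/18, maximum z = -248/9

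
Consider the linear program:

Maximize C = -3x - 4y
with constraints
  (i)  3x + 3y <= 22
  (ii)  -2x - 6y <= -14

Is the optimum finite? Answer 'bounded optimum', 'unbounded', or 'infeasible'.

From the feasible point (15/2, -1/6), moving in the direction (-6, 2) keeps every constraint satisfied while C increases without bound.

unbounded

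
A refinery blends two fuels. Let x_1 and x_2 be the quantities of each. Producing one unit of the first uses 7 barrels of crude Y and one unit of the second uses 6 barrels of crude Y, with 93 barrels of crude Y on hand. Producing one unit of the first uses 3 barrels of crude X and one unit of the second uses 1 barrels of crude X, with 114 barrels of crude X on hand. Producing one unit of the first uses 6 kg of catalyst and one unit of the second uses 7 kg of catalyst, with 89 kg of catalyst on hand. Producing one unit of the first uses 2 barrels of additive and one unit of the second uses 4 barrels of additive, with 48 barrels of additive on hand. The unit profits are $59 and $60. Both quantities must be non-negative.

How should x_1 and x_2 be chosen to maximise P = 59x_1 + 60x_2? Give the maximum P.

x_1 = 9, x_2 = 5, maximum P = 831

Vertices and P = 59x_1 + 60x_2:
  (0, 0) → P = 0
  (0, 12) → P = 720
  (93/7, 0) → P = 5487/7
  (9, 5) → P = 831
  (2, 11) → P = 778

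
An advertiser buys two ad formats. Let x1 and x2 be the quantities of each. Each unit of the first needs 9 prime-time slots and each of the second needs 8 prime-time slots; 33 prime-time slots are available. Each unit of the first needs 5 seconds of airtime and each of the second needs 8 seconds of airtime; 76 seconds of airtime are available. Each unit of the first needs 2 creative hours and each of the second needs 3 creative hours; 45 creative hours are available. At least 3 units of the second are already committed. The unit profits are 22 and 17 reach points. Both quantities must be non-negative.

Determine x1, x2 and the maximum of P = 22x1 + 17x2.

x1 = 1, x2 = 3, maximum P = 73

Vertices and P = 22x1 + 17x2:
  (0, 33/8) → P = 561/8
  (0, 3) → P = 51
  (1, 3) → P = 73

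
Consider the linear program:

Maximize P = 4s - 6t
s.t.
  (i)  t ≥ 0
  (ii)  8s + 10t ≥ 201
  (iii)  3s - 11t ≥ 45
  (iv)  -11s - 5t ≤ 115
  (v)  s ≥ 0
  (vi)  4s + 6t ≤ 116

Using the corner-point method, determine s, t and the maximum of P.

Feasible corners and P = 4s - 6t:
  (201/8, 0) → P = 201/2
  (29, 0) → P = 116
  (2661/118, 243/118) → P = 4593/59
  (773/31, 84/31) → P = 2588/31

The optimum lies where t = 0 and 4s + 6t = 116.
Solving simultaneously gives s = 29, t = 0.

s = 29, t = 0, maximum P = 116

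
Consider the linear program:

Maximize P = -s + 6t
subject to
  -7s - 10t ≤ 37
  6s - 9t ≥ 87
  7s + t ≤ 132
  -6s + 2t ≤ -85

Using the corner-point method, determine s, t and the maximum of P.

s = 425/23, t = 61/23, maximum P = -59/23

Corner points and P = -s + 6t:
  (1357/63, -169/9) → P = -8455/63
  (388/37, -817/74) → P = -2839/37
  (425/23, 61/23) → P = -59/23
  (197/14, -2/7) → P = -221/14

At the optimal vertex, 6s - 9t = 87 and 7s + t = 132.
Solving simultaneously gives s = 425/23, t = 61/23.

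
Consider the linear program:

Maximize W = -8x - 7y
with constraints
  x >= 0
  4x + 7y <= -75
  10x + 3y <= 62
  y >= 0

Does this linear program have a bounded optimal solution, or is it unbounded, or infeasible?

infeasible

The boundaries x = 0 and 4x + 7y = -75 meet at (0, -75/7), but that point violates y ≥ 0. Every candidate vertex is excluded by some other constraint, so the feasible region is empty.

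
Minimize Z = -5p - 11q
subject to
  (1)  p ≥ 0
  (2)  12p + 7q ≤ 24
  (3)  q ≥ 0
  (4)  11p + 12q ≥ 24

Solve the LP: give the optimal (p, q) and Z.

Vertices and Z = -5p - 11q:
  (0, 24/7) → Z = -264/7
  (0, 2) → Z = -22
  (120/67, 24/67) → Z = -864/67

The binding constraints are p = 0 and 12p + 7q = 24.
Solving simultaneously gives p = 0, q = 24/7.

p = 0, q = 24/7, minimum Z = -264/7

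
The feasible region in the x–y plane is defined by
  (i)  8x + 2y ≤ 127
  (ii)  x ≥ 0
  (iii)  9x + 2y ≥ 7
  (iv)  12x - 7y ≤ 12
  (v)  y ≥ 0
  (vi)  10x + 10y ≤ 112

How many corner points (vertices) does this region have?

The feasible vertices (each the meet of two boundaries and inside every other half-plane) are:
  (0, 7/2)
  (0, 56/5)
  (7/9, 0)
  (1, 0)
  (452/95, 612/95)

5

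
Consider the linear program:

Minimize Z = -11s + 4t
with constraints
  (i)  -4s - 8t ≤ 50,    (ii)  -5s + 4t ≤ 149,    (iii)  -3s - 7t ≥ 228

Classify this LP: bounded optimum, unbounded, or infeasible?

From the feasible point (737/2, -381/2), moving in the direction (7, -3) keeps every constraint satisfied while Z decreases without bound.

unbounded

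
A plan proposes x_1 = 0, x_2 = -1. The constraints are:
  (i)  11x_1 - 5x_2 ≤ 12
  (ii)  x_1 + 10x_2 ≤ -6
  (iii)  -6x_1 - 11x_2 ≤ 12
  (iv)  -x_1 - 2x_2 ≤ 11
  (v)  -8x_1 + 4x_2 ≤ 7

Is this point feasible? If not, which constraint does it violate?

(i): 5 ≤ 12 ✓
(ii): -10 ≤ -6 ✓
(iii): 11 ≤ 12 ✓
(iv): 2 ≤ 11 ✓
(v): -4 ≤ 7 ✓

feasible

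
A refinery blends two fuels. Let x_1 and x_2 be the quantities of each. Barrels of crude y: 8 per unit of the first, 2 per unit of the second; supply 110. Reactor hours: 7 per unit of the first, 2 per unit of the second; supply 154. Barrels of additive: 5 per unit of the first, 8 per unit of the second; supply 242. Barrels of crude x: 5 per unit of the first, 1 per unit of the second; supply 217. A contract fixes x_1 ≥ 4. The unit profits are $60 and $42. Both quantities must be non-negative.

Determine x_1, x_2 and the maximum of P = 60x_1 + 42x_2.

x_1 = 22/3, x_2 = 77/3, maximum P = 1518

Corner points and P = 60x_1 + 42x_2:
  (55/4, 0) → P = 825
  (4, 0) → P = 240
  (22/3, 77/3) → P = 1518
  (4, 111/4) → P = 2811/2

The binding constraints are 8x_1 + 2x_2 = 110 and 5x_1 + 8x_2 = 242.
Solving simultaneously gives x_1 = 22/3, x_2 = 77/3.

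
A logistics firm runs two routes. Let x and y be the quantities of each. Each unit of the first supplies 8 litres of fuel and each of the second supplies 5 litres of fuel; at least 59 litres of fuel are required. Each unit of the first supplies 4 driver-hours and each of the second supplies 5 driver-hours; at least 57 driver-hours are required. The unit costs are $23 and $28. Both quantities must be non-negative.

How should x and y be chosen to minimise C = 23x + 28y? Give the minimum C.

Corner points and C = 23x + 28y:
  (0, 59/5) → C = 1652/5
  (57/4, 0) → C = 1311/4
  (1/2, 11) → C = 639/2
The feasible region is unbounded (it extends along (0, 1), (1, 0)), but C strictly increases along every unbounded feasible direction, so there is no improving ray and the minimum is attained at a vertex.

The optimum lies where 8x + 5y = 59 and 4x + 5y = 57.
Solving simultaneously gives x = 1/2, y = 11.

x = 1/2, y = 11, minimum C = 639/2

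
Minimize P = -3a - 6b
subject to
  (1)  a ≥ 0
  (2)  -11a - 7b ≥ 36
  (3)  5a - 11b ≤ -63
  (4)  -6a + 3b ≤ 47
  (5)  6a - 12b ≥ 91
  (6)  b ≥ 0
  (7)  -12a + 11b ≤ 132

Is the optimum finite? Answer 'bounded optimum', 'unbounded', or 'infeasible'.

infeasible

The boundaries 5a - 11b = -63 and 6a - 12b = 91 meet at (1757/6, 833/6), but that point violates -11a - 7b ≥ 36. Every candidate vertex is excluded by some other constraint, so the feasible region is empty.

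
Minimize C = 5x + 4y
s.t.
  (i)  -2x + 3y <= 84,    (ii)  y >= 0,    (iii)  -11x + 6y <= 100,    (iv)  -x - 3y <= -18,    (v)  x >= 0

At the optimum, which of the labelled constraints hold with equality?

Feasible corners and C = 5x + 4y:
  (68/7, 724/21) → C = 3916/21
  (18, 0) → C = 90
  (0, 50/3) → C = 200/3
  (0, 6) → C = 24
The feasible region is unbounded (it extends along (1, 0), (3, 2)), but C strictly increases along every unbounded feasible direction, so there is no improving ray and the minimum is attained at a vertex.

The minimum is at (0, 6). Substituting into each constraint, equality holds for (iv) and (v); the remaining constraints have slack.

(iv) and (v)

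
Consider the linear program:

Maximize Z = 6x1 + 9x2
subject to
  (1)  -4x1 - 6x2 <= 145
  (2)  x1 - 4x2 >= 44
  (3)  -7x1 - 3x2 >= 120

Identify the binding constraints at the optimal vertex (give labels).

(2) and (3)

Extreme points and Z = 6x1 + 9x2:
  (-158/11, -321/22) → Z = -435/2
  (-19/2, -107/6) → Z = -435/2
  (-348/31, -428/31) → Z = -5940/31

The maximum is at (-348/31, -428/31). Substituting into each constraint, equality holds for (2) and (3); the remaining constraints have slack.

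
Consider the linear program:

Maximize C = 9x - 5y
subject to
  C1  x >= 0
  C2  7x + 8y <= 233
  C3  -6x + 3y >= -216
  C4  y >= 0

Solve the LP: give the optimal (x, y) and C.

Vertices and C = 9x - 5y:
  (0, 233/8) → C = -1165/8
  (0, 0) → C = 0
  (233/7, 0) → C = 2097/7

At the optimal vertex, 7x + 8y = 233 and y = 0.
Solving simultaneously gives x = 233/7, y = 0.

x = 233/7, y = 0, maximum C = 2097/7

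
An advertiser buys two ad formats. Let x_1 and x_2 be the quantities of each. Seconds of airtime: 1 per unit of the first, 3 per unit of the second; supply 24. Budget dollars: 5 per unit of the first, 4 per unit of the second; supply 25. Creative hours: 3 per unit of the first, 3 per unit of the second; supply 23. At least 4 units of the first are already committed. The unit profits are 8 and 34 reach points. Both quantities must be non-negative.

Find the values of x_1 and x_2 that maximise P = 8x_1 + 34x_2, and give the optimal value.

Extreme points and P = 8x_1 + 34x_2:
  (5, 0) → P = 40
  (4, 0) → P = 32
  (4, 5/4) → P = 149/2

At the optimal vertex, 5x_1 + 4x_2 = 25 and x_1 = 4.
Solving simultaneously gives x_1 = 4, x_2 = 5/4.

x_1 = 4, x_2 = 5/4, maximum P = 149/2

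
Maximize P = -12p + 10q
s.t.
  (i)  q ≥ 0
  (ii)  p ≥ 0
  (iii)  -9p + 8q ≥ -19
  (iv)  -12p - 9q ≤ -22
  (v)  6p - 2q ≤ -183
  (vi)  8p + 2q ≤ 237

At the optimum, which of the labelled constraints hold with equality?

Extreme points and P = -12p + 10q:
  (0, 183/2) → P = 915
  (0, 237/2) → P = 1185
  (27/7, 1443/14) → P = 6891/7

The maximum is at (0, 237/2). Substituting into each constraint, equality holds for (ii) and (vi); the remaining constraints have slack.

(ii) and (vi)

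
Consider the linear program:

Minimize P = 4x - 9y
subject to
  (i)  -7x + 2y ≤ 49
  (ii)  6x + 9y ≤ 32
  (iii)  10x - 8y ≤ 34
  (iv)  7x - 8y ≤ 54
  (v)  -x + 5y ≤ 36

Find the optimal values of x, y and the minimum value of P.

x = -173/33, y = 203/33, minimum P = -229/3

The optimum lies where -7x + 2y = 49 and -x + 5y = 36.
Solving simultaneously gives x = -173/33, y = 203/33.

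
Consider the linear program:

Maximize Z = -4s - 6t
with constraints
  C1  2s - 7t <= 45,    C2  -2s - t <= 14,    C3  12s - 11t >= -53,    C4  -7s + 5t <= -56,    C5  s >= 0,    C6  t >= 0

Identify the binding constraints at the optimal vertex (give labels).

Vertices and Z = -4s - 6t:
  (45/2, 0) → Z = -90
  (881/17, 1043/17) → Z = -9782/17
  (8, 0) → Z = -32
The feasible region is unbounded (it extends along (11, 12), (7, 2)), but Z strictly decreases along every unbounded feasible direction, so there is no improving ray and the maximum is attained at a vertex.

The maximum is at (8, 0). Substituting into each constraint, equality holds for C4 and C6; the remaining constraints have slack.

C4 and C6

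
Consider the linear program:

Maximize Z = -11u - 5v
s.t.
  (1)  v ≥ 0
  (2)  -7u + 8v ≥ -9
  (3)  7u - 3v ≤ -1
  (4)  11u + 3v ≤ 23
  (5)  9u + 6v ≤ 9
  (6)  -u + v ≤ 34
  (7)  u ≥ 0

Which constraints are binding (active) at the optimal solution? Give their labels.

Vertices and Z = -11u - 5v:
  (7/23, 24/23) → Z = -197/23
  (0, 1/3) → Z = -5/3
  (0, 3/2) → Z = -15/2

The maximum is at (0, 1/3). Substituting into each constraint, equality holds for (3) and (7); the remaining constraints have slack.

(3) and (7)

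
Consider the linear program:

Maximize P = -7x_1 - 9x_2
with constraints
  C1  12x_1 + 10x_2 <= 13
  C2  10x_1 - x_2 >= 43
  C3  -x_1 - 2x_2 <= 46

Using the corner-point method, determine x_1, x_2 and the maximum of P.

Feasible corners and P = -7x_1 - 9x_2:
  (443/112, -193/56) → P = 373/112
  (243/7, -565/14) → P = 1683/14
  (40/21, -503/21) → P = 4247/21

At the optimal vertex, 10x_1 - x_2 = 43 and -x_1 - 2x_2 = 46.
Solving simultaneously gives x_1 = 40/21, x_2 = -503/21.

x_1 = 40/21, x_2 = -503/21, maximum P = 4247/21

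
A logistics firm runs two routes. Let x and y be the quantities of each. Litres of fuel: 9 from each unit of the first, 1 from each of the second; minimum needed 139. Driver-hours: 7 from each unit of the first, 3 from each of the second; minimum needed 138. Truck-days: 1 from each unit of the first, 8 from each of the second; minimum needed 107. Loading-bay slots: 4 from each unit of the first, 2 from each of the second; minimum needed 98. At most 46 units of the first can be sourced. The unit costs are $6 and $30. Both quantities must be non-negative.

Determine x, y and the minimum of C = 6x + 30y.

x = 19, y = 11, minimum C = 444

Feasible corners and C = 6x + 30y:
  (0, 139) → C = 4170
  (90/7, 163/7) → C = 5430/7
  (19, 11) → C = 444
  (46, 61/8) → C = 2019/4
The feasible region is unbounded (it extends along (0, 1)), but C strictly increases along every unbounded feasible direction, so there is no improving ray and the minimum is attained at a vertex.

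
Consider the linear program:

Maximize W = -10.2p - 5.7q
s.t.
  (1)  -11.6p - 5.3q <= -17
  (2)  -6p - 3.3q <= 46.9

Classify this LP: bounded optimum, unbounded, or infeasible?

unbounded

From the feasible point (30467/648, -16151/162), moving in the direction (3.3, -6) keeps every constraint satisfied while W increases without bound.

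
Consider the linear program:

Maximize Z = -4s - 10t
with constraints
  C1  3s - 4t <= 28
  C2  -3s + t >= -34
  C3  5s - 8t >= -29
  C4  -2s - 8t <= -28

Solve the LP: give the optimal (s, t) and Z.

s = -1/7, t = 99/28, maximum Z = -487/14

Extreme points and Z = -4s - 10t:
  (12, 2) → Z = -68
  (21/2, 7/8) → Z = -203/4
  (301/19, 257/19) → Z = -3774/19
  (-1/7, 99/28) → Z = -487/14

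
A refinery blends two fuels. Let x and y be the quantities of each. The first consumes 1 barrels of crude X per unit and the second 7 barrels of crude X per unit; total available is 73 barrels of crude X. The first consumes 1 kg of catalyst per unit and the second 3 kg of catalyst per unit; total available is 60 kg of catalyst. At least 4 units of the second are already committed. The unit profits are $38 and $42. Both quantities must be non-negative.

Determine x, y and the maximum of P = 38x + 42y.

x = 45, y = 4, maximum P = 1878

Extreme points and P = 38x + 42y:
  (0, 73/7) → P = 438
  (0, 4) → P = 168
  (45, 4) → P = 1878

The optimum lies where x + 7y = 73 and y = 4.
Solving simultaneously gives x = 45, y = 4.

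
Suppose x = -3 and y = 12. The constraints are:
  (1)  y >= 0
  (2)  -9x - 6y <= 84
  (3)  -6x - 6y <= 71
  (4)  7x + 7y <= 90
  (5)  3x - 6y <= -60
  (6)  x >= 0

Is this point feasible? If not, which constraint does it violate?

not feasible — violates (6)

Constraint (6): x = -3, which is not ≥ 0. All other constraints are satisfied.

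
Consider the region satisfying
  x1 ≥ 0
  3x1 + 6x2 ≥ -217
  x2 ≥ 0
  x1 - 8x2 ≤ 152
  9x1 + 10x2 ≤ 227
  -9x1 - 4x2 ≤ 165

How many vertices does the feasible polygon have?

3

The feasible vertices (each the meet of two boundaries and inside every other half-plane) are:
  (0, 0)
  (0, 227/10)
  (227/9, 0)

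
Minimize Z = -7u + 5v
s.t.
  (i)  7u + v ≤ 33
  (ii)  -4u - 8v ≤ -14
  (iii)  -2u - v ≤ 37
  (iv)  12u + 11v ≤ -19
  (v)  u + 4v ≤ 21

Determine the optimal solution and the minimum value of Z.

The binding constraints are -4u - 8v = -14 and 12u + 11v = -19.
Solving simultaneously gives u = -153/26, v = 61/13.

u = -153/26, v = 61/13, minimum Z = 1681/26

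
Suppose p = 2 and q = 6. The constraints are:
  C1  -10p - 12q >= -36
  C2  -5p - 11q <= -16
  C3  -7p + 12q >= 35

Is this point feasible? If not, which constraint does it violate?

Constraint C1: -10p - 12q = -92, which is not ≥ -36. All other constraints are satisfied.

not feasible — violates C1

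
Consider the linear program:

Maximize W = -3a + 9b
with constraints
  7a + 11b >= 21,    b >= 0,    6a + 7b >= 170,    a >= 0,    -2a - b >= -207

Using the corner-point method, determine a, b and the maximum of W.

a = 0, b = 207, maximum W = 1863

Corner points and W = -3a + 9b:
  (85/3, 0) → W = -85
  (207/2, 0) → W = -621/2
  (0, 170/7) → W = 1530/7
  (0, 207) → W = 1863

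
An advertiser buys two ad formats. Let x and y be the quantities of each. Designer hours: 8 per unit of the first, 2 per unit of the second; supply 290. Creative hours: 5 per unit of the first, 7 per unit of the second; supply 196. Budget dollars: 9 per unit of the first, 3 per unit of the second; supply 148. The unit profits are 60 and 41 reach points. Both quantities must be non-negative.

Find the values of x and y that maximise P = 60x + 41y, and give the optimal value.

x = 28/3, y = 64/3, maximum P = 4304/3

Feasible corners and P = 60x + 41y:
  (0, 0) → P = 0
  (0, 28) → P = 1148
  (148/9, 0) → P = 2960/3
  (28/3, 64/3) → P = 4304/3

At the optimal vertex, 5x + 7y = 196 and 9x + 3y = 148.
Solving simultaneously gives x = 28/3, y = 64/3.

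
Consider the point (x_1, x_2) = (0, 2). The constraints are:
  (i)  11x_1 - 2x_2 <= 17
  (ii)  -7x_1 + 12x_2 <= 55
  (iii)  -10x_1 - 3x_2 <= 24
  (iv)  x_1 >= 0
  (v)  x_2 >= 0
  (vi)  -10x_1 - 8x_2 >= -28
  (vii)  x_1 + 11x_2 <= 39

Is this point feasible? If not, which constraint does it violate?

feasible

(i): -4 ≤ 17 ✓
(ii): 24 ≤ 55 ✓
(iii): -6 ≤ 24 ✓
(iv): 0 ≥ 0 ✓
(v): 2 ≥ 0 ✓
(vi): -16 ≥ -28 ✓
(vii): 22 ≤ 39 ✓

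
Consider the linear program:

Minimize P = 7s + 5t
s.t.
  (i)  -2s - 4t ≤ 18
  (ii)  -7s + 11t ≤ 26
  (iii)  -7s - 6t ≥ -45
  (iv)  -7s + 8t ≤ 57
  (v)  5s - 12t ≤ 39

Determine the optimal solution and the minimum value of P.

s = -151/25, t = -37/25, minimum P = -1242/25

Extreme points and P = 7s + 5t:
  (-151/25, -37/25) → P = -1242/25
  (-15/11, -42/11) → P = -315/11
  (339/119, 71/17) → P = 694/17
  (129/19, -8/19) → P = 863/19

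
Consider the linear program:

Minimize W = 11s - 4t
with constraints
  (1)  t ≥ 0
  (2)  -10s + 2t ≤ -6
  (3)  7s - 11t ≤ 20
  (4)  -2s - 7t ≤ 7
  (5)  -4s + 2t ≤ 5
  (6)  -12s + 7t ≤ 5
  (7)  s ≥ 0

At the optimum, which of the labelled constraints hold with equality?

Vertices and W = 11s - 4t:
  (3/5, 0) → W = 33/5
  (20/7, 0) → W = 220/7
  (26/23, 61/23) → W = 42/23
The feasible region is unbounded (it extends along (11, 7), (7, 12)), but W strictly increases along every unbounded feasible direction, so there is no improving ray and the minimum is attained at a vertex.

The minimum is at (26/23, 61/23). Substituting into each constraint, equality holds for (2) and (6); the remaining constraints have slack.

(2) and (6)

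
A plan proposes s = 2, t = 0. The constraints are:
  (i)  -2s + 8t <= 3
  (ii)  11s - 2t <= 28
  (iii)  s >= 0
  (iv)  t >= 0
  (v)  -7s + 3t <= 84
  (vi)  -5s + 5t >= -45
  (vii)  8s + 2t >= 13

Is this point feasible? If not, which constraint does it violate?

feasible

(i): -4 ≤ 3 ✓
(ii): 22 ≤ 28 ✓
(iii): 2 ≥ 0 ✓
(iv): 0 ≥ 0 ✓
(v): -14 ≤ 84 ✓
(vi): -10 ≥ -45 ✓
(vii): 16 ≥ 13 ✓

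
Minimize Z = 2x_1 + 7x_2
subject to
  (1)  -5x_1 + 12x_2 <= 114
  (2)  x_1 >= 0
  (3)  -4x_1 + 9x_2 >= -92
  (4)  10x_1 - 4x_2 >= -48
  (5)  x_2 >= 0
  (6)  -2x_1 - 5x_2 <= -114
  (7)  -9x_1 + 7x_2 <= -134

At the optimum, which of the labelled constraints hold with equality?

Extreme points and Z = 2x_1 + 7x_2:
  (710, 916/3) → Z = 10672/3
  (2406/73, 1696/73) → Z = 16684/73
  (743/19, 136/19) → Z = 2438/19
  (1468/59, 758/59) → Z = 8242/59

The minimum is at (743/19, 136/19). Substituting into each constraint, equality holds for (3) and (6); the remaining constraints have slack.

(3) and (6)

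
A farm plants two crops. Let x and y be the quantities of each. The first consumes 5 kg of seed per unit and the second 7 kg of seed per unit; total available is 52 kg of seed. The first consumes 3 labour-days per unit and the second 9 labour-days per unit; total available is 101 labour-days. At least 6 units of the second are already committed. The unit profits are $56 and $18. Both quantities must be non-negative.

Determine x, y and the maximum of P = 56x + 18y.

Corner points and P = 56x + 18y:
  (0, 52/7) → P = 936/7
  (0, 6) → P = 108
  (2, 6) → P = 220

The binding constraints are 5x + 7y = 52 and y = 6.
Solving simultaneously gives x = 2, y = 6.

x = 2, y = 6, maximum P = 220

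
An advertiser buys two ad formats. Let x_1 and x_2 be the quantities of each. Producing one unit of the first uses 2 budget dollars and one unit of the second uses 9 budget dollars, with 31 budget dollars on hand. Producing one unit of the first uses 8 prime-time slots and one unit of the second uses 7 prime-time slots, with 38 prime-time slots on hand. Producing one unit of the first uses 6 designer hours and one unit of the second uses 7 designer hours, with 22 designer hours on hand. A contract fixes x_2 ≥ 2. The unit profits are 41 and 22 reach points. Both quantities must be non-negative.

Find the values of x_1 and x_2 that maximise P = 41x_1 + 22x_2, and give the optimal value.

x_1 = 4/3, x_2 = 2, maximum P = 296/3

The binding constraints are 6x_1 + 7x_2 = 22 and x_2 = 2.
Solving simultaneously gives x_1 = 4/3, x_2 = 2.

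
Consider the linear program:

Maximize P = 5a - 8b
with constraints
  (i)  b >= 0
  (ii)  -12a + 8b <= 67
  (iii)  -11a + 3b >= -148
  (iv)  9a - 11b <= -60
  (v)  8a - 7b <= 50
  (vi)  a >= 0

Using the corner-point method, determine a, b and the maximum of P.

a = 0, b = 60/11, maximum P = -480/11

Extreme points and P = 5a - 8b:
  (1385/52, 2513/52) → P = -13179/52
  (0, 67/8) → P = -67
  (904/47, 996/47) → P = -3448/47
  (0, 60/11) → P = -480/11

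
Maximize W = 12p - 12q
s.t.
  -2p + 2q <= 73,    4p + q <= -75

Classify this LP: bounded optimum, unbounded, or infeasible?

unbounded

From the feasible point (-223/10, 71/5), moving in the direction (1, -4) keeps every constraint satisfied while W increases without bound.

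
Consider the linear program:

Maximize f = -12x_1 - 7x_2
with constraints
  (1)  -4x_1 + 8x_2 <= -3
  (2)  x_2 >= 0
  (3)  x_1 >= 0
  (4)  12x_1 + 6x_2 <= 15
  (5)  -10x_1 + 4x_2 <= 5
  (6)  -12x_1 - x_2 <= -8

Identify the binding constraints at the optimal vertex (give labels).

(1) and (2)

Extreme points and f = -12x_1 - 7x_2:
  (3/4, 0) → f = -9
  (23/20, 1/5) → f = -76/5
  (5/4, 0) → f = -15

The maximum is at (3/4, 0). Substituting into each constraint, equality holds for (1) and (2); the remaining constraints have slack.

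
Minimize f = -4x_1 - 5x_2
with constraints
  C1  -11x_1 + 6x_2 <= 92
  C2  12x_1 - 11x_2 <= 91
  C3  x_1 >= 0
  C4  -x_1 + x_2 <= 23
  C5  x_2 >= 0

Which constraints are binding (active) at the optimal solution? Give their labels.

Corner points and f = -4x_1 - 5x_2:
  (0, 46/3) → f = -230/3
  (46/5, 161/5) → f = -989/5
  (344, 367) → f = -3211
  (91/12, 0) → f = -91/3
  (0, 0) → f = 0

The minimum is at (344, 367). Substituting into each constraint, equality holds for C2 and C4; the remaining constraints have slack.

C2 and C4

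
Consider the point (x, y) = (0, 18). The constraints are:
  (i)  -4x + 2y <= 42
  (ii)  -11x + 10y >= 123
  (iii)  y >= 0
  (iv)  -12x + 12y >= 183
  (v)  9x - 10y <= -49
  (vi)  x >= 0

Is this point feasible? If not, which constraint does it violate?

feasible

(i): 36 ≤ 42 ✓
(ii): 180 ≥ 123 ✓
(iii): 18 ≥ 0 ✓
(iv): 216 ≥ 183 ✓
(v): -180 ≤ -49 ✓
(vi): 0 ≥ 0 ✓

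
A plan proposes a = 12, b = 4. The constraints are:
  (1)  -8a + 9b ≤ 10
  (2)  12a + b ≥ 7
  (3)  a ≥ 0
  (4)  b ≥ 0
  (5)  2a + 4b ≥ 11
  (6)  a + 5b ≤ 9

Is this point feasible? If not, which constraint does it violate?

Constraint (6): a + 5b = 32, which is not ≤ 9. All other constraints are satisfied.

not feasible — violates (6)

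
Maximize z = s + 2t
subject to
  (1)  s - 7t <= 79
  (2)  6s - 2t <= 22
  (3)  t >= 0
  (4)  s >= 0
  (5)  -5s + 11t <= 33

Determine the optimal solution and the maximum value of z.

s = 11/2, t = 11/2, maximum z = 33/2

Vertices and z = s + 2t:
  (11/3, 0) → z = 11/3
  (11/2, 11/2) → z = 33/2
  (0, 0) → z = 0
  (0, 3) → z = 6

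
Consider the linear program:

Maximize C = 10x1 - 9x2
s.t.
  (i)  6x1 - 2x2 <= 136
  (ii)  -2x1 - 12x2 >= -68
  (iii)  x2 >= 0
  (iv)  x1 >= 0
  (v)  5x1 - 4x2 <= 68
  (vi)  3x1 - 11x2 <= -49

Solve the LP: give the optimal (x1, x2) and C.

Vertices and C = 10x1 - 9x2:
  (0, 17/3) → C = -51
  (80/29, 151/29) → C = -559/29
  (0, 49/11) → C = -441/11

At the optimal vertex, -2x1 - 12x2 = -68 and 3x1 - 11x2 = -49.
Solving simultaneously gives x1 = 80/29, x2 = 151/29.

x1 = 80/29, x2 = 151/29, maximum C = -559/29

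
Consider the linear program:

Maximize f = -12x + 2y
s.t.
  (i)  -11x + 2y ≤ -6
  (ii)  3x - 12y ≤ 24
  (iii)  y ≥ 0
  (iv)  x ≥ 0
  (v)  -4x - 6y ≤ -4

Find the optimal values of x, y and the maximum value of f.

The feasible region is unbounded (it extends along (4, 1), (2, 11)), but f strictly decreases along every unbounded feasible direction, so there is no improving ray and the maximum is attained at a vertex.

x = 22/37, y = 10/37, maximum f = -244/37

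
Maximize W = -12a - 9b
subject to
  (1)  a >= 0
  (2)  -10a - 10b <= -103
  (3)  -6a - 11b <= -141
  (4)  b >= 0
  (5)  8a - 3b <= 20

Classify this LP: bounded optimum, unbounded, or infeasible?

Corner points and W = -12a - 9b:
  (0, 141/11) → W = -1269/11
  (643/106, 504/53) → W = -8394/53
The feasible region has finitely many vertices and no improving ray; the maximum is -1269/11 at (0, 141/11).

bounded optimum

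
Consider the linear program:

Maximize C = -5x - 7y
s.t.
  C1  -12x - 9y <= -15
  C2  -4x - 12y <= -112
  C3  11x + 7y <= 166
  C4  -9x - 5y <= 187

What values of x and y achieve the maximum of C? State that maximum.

x = -23/3, y = 107/9, maximum C = -404/9

Vertices and C = -5x - 7y:
  (-23/3, 107/9) → C = -404/9
  (-586/7, 793/7) → C = -2621/7
  (151/13, 71/13) → C = -1252/13
  (-2139/8, 3551/8) → C = -7081/4

The binding constraints are -12x - 9y = -15 and -4x - 12y = -112.
Solving simultaneously gives x = -23/3, y = 107/9.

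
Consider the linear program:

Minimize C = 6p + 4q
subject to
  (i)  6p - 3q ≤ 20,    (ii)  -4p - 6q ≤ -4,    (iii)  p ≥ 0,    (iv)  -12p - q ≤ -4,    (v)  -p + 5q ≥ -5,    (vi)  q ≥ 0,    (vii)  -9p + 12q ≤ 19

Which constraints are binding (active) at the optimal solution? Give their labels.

(ii) and (iv)

Vertices and C = 6p + 4q:
  (10/3, 0) → C = 20
  (33/5, 98/15) → C = 986/15
  (5/17, 8/17) → C = 62/17
  (1, 0) → C = 6
  (29/153, 88/51) → C = 410/51

The minimum is at (5/17, 8/17). Substituting into each constraint, equality holds for (ii) and (iv); the remaining constraints have slack.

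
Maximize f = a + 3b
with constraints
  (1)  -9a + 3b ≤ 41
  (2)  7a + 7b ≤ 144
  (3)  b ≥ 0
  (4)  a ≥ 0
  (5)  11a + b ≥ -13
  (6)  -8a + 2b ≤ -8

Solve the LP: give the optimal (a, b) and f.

Vertices and f = a + 3b:
  (144/7, 0) → f = 144/7
  (172/35, 548/35) → f = 1816/35
  (1, 0) → f = 1

The optimum lies where 7a + 7b = 144 and -8a + 2b = -8.
Solving simultaneously gives a = 172/35, b = 548/35.

a = 172/35, b = 548/35, maximum f = 1816/35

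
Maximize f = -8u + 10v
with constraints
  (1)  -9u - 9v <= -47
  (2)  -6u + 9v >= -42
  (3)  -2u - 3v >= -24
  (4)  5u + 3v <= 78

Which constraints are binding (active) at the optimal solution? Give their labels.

(1) and (3)

Vertices and f = -8u + 10v:
  (89/15, -32/45) → f = -2456/45
  (-25/3, 122/9) → f = 1820/9
  (19/2, 5/3) → f = -178/3

The maximum is at (-25/3, 122/9). Substituting into each constraint, equality holds for (1) and (3); the remaining constraints have slack.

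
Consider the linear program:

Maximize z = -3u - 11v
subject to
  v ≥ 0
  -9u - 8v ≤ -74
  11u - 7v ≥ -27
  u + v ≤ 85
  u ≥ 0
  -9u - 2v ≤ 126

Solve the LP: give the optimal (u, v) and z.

u = 74/9, v = 0, maximum z = -74/3

The optimum lies where v = 0 and -9u - 8v = -74.
Solving simultaneously gives u = 74/9, v = 0.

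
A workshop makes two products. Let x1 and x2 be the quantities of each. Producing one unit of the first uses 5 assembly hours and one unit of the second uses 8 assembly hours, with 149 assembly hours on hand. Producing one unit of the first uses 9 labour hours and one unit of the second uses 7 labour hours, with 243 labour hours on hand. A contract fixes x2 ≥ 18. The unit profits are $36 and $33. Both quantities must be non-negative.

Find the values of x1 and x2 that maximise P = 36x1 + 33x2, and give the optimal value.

x1 = 1, x2 = 18, maximum P = 630

Feasible corners and P = 36x1 + 33x2:
  (0, 149/8) → P = 4917/8
  (0, 18) → P = 594
  (1, 18) → P = 630

The optimum lies where 5x1 + 8x2 = 149 and x2 = 18.
Solving simultaneously gives x1 = 1, x2 = 18.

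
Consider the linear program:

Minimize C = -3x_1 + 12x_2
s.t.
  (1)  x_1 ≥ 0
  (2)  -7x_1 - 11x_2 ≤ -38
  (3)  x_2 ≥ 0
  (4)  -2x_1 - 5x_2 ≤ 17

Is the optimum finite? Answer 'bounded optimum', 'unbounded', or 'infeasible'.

unbounded

From the feasible point (0, 38/11), moving in the direction (1, 0) keeps every constraint satisfied while C decreases without bound.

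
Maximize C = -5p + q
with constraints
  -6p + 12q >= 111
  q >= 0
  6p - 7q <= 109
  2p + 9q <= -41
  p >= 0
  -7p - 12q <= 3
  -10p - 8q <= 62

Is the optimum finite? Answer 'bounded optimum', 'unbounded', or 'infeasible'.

infeasible

The boundaries -6p + 12q = 111 and 6p - 7q = 109 meet at (139/2, 44), but that point violates 2p + 9q ≤ -41. Every candidate vertex is excluded by some other constraint, so the feasible region is empty.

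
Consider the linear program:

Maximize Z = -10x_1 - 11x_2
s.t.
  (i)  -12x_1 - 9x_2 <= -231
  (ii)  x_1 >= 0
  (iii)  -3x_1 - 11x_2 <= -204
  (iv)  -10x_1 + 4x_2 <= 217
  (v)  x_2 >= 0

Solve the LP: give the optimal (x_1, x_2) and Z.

Feasible corners and Z = -10x_1 - 11x_2:
  (0, 77/3) → Z = -847/3
  (47/7, 117/7) → Z = -251
  (0, 217/4) → Z = -2387/4
  (68, 0) → Z = -680
The feasible region is unbounded (it extends along (2, 5), (1, 0)), but Z strictly decreases along every unbounded feasible direction, so there is no improving ray and the maximum is attained at a vertex.

At the optimal vertex, -12x_1 - 9x_2 = -231 and -3x_1 - 11x_2 = -204.
Solving simultaneously gives x_1 = 47/7, x_2 = 117/7.

x_1 = 47/7, x_2 = 117/7, maximum Z = -251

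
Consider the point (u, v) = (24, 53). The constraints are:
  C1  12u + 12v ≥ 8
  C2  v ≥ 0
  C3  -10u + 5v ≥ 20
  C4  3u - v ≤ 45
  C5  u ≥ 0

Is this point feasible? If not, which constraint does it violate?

C1: 924 ≥ 8 ✓
C2: 53 ≥ 0 ✓
C3: 25 ≥ 20 ✓
C4: 19 ≤ 45 ✓
C5: 24 ≥ 0 ✓

feasible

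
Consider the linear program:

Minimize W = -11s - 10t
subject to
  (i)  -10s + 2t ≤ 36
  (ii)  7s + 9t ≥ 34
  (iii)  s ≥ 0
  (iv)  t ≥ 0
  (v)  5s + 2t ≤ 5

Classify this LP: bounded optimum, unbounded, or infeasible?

The boundaries -10s + 2t = 36 and 7s + 9t = 34 meet at (-32/13, 74/13), but that point violates s ≥ 0. Every candidate vertex is excluded by some other constraint, so the feasible region is empty.

infeasible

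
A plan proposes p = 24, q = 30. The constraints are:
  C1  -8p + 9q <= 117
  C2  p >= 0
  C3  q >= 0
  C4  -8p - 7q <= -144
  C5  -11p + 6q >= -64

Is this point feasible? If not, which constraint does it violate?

Constraint C5: -11p + 6q = -84, which is not ≥ -64. All other constraints are satisfied.

not feasible — violates C5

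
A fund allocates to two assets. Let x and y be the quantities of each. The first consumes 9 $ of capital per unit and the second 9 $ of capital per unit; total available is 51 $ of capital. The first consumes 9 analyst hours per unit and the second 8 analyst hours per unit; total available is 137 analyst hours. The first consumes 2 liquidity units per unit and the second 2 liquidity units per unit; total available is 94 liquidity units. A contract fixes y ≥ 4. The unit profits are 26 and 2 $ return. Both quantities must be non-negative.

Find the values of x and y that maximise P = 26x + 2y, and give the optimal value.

x = 5/3, y = 4, maximum P = 154/3

The optimum lies where 9x + 9y = 51 and y = 4.
Solving simultaneously gives x = 5/3, y = 4.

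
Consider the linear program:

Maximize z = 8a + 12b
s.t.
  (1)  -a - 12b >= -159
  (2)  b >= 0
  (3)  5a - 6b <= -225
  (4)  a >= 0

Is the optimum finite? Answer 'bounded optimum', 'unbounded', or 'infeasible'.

infeasible

The boundaries -a - 12b = -159 and b = 0 meet at (159, 0), but that point violates 5a - 6b ≤ -225. Every candidate vertex is excluded by some other constraint, so the feasible region is empty.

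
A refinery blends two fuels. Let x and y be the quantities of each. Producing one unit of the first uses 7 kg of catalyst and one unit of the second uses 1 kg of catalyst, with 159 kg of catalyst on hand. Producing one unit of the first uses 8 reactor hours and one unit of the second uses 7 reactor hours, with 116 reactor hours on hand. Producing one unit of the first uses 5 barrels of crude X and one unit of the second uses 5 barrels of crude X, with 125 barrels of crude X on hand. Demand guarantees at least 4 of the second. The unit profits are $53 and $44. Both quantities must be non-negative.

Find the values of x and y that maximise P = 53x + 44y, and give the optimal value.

x = 11, y = 4, maximum P = 759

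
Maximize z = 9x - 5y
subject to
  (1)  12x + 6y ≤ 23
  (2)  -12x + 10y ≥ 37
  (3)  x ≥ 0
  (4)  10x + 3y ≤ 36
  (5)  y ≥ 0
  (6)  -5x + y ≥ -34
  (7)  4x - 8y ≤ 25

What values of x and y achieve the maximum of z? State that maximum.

Feasible corners and z = 9x - 5y:
  (1/24, 15/4) → z = -147/8
  (0, 23/6) → z = -115/6
  (0, 37/10) → z = -37/2

The optimum lies where 12x + 6y = 23 and -12x + 10y = 37.
Solving simultaneously gives x = 1/24, y = 15/4.

x = 1/24, y = 15/4, maximum z = -147/8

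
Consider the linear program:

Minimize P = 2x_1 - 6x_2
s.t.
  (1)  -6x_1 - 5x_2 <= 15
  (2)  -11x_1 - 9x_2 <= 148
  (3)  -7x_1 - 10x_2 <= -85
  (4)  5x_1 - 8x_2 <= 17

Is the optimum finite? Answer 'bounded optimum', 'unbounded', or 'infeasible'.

From the feasible point (-605, 723), moving in the direction (-9, 11) keeps every constraint satisfied while P decreases without bound.

unbounded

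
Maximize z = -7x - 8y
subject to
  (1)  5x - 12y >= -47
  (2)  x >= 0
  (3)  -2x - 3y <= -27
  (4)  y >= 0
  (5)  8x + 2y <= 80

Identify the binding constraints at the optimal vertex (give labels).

(1) and (3)

Feasible corners and z = -7x - 8y:
  (61/13, 229/39) → z = -3113/39
  (433/53, 388/53) → z = -6135/53
  (93/10, 14/5) → z = -175/2

The maximum is at (61/13, 229/39). Substituting into each constraint, equality holds for (1) and (3); the remaining constraints have slack.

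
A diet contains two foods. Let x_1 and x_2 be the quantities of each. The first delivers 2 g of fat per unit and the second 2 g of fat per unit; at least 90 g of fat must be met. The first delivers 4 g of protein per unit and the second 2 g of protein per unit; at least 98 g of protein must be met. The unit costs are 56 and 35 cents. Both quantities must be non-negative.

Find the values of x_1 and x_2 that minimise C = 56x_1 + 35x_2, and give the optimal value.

x_1 = 4, x_2 = 41, minimum C = 1659

Corner points and C = 56x_1 + 35x_2:
  (0, 49) → C = 1715
  (45, 0) → C = 2520
  (4, 41) → C = 1659
The feasible region is unbounded (it extends along (0, 1), (1, 0)), but C strictly increases along every unbounded feasible direction, so there is no improving ray and the minimum is attained at a vertex.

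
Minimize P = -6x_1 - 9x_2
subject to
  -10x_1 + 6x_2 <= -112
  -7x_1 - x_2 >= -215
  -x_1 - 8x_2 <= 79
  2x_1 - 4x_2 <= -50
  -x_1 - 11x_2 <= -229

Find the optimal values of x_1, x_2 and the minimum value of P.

x_1 = 701/26, x_2 = 683/26, minimum P = -10353/26

Corner points and P = -6x_1 - 9x_2:
  (701/26, 683/26) → P = -10353/26
  (187/7, 181/7) → P = -393
  (27, 26) → P = -396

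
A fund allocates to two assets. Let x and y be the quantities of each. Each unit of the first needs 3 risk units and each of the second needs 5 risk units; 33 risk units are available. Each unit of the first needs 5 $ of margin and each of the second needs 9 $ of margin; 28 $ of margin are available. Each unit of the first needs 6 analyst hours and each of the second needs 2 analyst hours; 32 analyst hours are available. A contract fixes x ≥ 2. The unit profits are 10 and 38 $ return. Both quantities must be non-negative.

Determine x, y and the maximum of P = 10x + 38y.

Extreme points and P = 10x + 38y:
  (16/3, 0) → P = 160/3
  (2, 0) → P = 20
  (58/11, 2/11) → P = 656/11
  (2, 2) → P = 96

x = 2, y = 2, maximum P = 96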